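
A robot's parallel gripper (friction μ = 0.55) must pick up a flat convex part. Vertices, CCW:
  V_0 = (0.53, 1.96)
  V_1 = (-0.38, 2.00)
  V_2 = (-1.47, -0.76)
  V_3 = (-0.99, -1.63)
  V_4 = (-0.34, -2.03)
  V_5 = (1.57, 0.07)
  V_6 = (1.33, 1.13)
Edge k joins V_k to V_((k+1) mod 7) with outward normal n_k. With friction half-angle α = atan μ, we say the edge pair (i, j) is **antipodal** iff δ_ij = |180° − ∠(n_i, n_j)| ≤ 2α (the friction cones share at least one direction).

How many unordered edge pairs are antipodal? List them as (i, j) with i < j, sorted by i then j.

count = 8; pairs: (0,3), (0,4), (1,4), (1,5), (2,5), (2,6), (3,5), (3,6)

α = atan 0.55 = 28.81°;  2α = 57.62°
n_0 = (+0.0439, +0.9990)
n_1 = (-0.9301, +0.3673)
n_2 = (-0.8756, -0.4831)
n_3 = (-0.5241, -0.8517)
n_4 = (+0.7398, -0.6728)
n_5 = (+0.9753, +0.2208)
n_6 = (+0.7200, +0.6940)
  (0,1): δ = 109.03°  ·
  (0,2): δ = 58.60°  ·
  (0,3): δ = 29.09°  ✓
  (0,4): δ = 50.23°  ✓
  (0,5): δ = 105.27°  ·
  (0,6): δ = 136.46°  ·
  (1,2): δ = 129.56°  ·
  (1,3): δ = 100.06°  ·
  (1,4): δ = 20.74°  ✓
  (1,5): δ = 34.31°  ✓
  (1,6): δ = 65.50°  ·
  (2,3): δ = 150.49°  ·
  (2,4): δ = 71.17°  ·
  (2,5): δ = 16.13°  ✓
  (2,6): δ = 15.06°  ✓
  (3,4): δ = 100.68°  ·
  (3,5): δ = 45.63°  ✓
  (3,6): δ = 14.45°  ✓
  (4,5): δ = 124.96°  ·
  (4,6): δ = 93.77°  ·
  (5,6): δ = 148.81°  ·
antipodal pairs: 8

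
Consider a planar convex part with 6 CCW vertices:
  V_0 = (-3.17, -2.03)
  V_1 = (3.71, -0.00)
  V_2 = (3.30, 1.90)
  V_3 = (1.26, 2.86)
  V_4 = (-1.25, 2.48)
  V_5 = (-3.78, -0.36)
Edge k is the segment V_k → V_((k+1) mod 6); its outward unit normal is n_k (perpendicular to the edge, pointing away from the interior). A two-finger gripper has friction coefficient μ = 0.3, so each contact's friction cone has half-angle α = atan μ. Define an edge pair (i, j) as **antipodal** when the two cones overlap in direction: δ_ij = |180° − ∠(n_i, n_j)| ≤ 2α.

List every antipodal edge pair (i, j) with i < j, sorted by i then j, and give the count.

count = 3; pairs: (0,3), (0,4), (1,5)

α = atan 0.3 = 16.70°;  2α = 33.40°
n_0 = (+0.2830, -0.9591)
n_1 = (+0.9775, +0.2109)
n_2 = (+0.4258, +0.9048)
n_3 = (-0.1497, +0.9887)
n_4 = (-0.7467, +0.6652)
n_5 = (-0.9393, -0.3431)
  (0,1): δ = 94.26°  ·
  (0,2): δ = 41.64°  ·
  (0,3): δ = 7.83°  ✓
  (0,4): δ = 31.86°  ✓
  (0,5): δ = 93.63°  ·
  (1,2): δ = 127.38°  ·
  (1,3): δ = 93.57°  ·
  (1,4): δ = 53.87°  ·
  (1,5): δ = 7.89°  ✓
  (2,3): δ = 146.19°  ·
  (2,4): δ = 106.49°  ·
  (2,5): δ = 44.73°  ·
  (3,4): δ = 140.30°  ·
  (3,5): δ = 78.54°  ·
  (4,5): δ = 118.24°  ·
antipodal pairs: 3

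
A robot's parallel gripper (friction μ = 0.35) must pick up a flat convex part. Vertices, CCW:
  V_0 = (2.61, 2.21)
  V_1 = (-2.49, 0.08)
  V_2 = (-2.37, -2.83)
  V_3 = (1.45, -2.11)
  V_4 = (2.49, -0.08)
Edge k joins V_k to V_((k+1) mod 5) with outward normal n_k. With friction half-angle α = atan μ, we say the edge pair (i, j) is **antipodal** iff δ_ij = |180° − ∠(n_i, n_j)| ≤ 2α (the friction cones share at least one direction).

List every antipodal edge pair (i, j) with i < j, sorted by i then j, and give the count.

count = 3; pairs: (0,2), (1,3), (1,4)

α = atan 0.35 = 19.29°;  2α = 38.58°
n_0 = (-0.3854, +0.9228)
n_1 = (-0.9992, -0.0412)
n_2 = (+0.1852, -0.9827)
n_3 = (+0.8900, -0.4560)
n_4 = (+0.9986, -0.0523)
  (0,1): δ = 110.31°  ·
  (0,2): δ = 11.99°  ✓
  (0,3): δ = 40.21°  ·
  (0,4): δ = 64.33°  ·
  (1,2): δ = 81.69°  ·
  (1,3): δ = 29.49°  ✓
  (1,4): δ = 5.36°  ✓
  (2,3): δ = 127.80°  ·
  (2,4): δ = 103.67°  ·
  (3,4): δ = 155.87°  ·
antipodal pairs: 3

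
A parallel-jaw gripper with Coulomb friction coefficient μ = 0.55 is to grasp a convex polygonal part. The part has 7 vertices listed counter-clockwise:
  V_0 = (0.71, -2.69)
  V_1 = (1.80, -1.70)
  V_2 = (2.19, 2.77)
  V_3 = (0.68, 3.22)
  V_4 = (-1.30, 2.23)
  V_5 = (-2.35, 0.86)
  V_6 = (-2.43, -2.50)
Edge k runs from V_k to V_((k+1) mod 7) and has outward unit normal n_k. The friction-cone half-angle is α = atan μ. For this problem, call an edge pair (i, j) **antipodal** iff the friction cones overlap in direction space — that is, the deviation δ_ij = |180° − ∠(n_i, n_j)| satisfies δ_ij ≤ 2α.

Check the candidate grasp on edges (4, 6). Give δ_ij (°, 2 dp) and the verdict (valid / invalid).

δ = 56.00°, valid

α = atan 0.55 = 28.81°;  2α = 57.62°
edge 4: e_4 = (-1.05, -1.37);  n_4 = (-0.7937, +0.6083)
edge 6: e_6 = (+3.14, -0.19);  n_6 = (-0.0604, -0.9982)
∠(n_4, n_6) = 124.00°
δ = |180° − 124.00°| = 56.00°
56.00° ≤ 2α = 57.62°  →  valid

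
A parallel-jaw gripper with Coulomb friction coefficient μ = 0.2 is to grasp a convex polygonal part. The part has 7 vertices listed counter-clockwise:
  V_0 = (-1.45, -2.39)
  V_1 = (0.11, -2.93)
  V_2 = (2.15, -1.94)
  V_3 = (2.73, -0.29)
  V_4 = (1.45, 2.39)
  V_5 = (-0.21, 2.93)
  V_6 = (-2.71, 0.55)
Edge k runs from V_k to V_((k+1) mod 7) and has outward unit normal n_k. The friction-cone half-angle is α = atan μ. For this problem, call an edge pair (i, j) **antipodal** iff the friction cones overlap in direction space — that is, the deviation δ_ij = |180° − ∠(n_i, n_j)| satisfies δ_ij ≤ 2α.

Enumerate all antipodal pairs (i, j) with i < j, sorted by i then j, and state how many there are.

α = atan 0.2 = 11.31°;  2α = 22.62°
n_0 = (-0.3271, -0.9450)
n_1 = (+0.4366, -0.8997)
n_2 = (+0.9434, -0.3316)
n_3 = (+0.9024, +0.4310)
n_4 = (+0.3093, +0.9509)
n_5 = (-0.6895, +0.7243)
n_6 = (-0.9191, -0.3939)
  (0,1): δ = 135.02°  ·
  (0,2): δ = 90.27°  ·
  (0,3): δ = 45.38°  ·
  (0,4): δ = 1.07°  ✓
  (0,5): δ = 62.68°  ·
  (0,6): δ = 132.29°  ·
  (1,2): δ = 135.25°  ·
  (1,3): δ = 90.36°  ·
  (1,4): δ = 43.91°  ·
  (1,5): δ = 17.70°  ✓
  (1,6): δ = 87.31°  ·
  (2,3): δ = 135.10°  ·
  (2,4): δ = 88.65°  ·
  (2,5): δ = 27.04°  ·
  (2,6): δ = 42.57°  ·
  (3,4): δ = 133.55°  ·
  (3,5): δ = 71.94°  ·
  (3,6): δ = 2.33°  ✓
  (4,5): δ = 118.39°  ·
  (4,6): δ = 48.78°  ·
  (5,6): δ = 110.39°  ·
antipodal pairs: 3

count = 3; pairs: (0,4), (1,5), (3,6)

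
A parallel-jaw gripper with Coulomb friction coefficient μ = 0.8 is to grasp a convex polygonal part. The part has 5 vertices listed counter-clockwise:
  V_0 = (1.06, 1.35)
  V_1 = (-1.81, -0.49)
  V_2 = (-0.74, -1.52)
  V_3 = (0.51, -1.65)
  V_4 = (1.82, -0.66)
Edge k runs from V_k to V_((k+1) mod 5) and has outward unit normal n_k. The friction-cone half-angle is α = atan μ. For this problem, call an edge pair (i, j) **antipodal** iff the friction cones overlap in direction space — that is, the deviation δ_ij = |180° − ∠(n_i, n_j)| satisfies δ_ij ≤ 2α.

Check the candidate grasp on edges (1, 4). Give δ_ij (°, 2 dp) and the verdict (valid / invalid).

α = atan 0.8 = 38.66°;  2α = 77.32°
edge 1: e_1 = (+1.07, -1.03);  n_1 = (-0.6935, -0.7204)
edge 4: e_4 = (-0.76, +2.01);  n_4 = (+0.9354, +0.3537)
∠(n_1, n_4) = 154.62°
δ = |180° − 154.62°| = 25.38°
25.38° ≤ 2α = 77.32°  →  valid

δ = 25.38°, valid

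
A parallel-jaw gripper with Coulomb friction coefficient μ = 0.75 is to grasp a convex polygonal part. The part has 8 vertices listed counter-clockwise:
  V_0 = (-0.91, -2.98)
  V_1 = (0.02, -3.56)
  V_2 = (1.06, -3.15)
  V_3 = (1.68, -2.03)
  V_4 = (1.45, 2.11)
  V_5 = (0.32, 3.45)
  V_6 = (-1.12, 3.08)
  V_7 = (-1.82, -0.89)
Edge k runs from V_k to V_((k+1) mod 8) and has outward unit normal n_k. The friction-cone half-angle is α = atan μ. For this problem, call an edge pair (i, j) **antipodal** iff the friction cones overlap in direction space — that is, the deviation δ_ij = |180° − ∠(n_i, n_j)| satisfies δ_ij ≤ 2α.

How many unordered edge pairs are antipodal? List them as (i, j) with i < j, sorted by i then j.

α = atan 0.75 = 36.87°;  2α = 73.74°
n_0 = (-0.5292, -0.8485)
n_1 = (+0.3668, -0.9303)
n_2 = (+0.8749, -0.4843)
n_3 = (+0.9985, +0.0555)
n_4 = (+0.7645, +0.6447)
n_5 = (-0.2489, +0.9685)
n_6 = (-0.9848, +0.1736)
n_7 = (-0.9169, -0.3992)
  (0,1): δ = 126.53°  ·
  (0,2): δ = 87.02°  ·
  (0,3): δ = 54.87°  ✓
  (0,4): δ = 17.91°  ✓
  (0,5): δ = 46.36°  ✓
  (0,6): δ = 111.95°  ·
  (0,7): δ = 145.48°  ·
  (1,2): δ = 140.48°  ·
  (1,3): δ = 108.34°  ·
  (1,4): δ = 71.38°  ✓
  (1,5): δ = 7.11°  ✓
  (1,6): δ = 58.48°  ✓
  (1,7): δ = 92.01°  ·
  (2,3): δ = 147.85°  ·
  (2,4): δ = 110.89°  ·
  (2,5): δ = 46.62°  ✓
  (2,6): δ = 18.97°  ✓
  (2,7): δ = 52.50°  ✓
  (3,4): δ = 143.04°  ·
  (3,5): δ = 78.77°  ·
  (3,6): δ = 13.18°  ✓
  (3,7): δ = 20.35°  ✓
  (4,5): δ = 115.73°  ·
  (4,6): δ = 50.14°  ✓
  (4,7): δ = 16.61°  ✓
  (5,6): δ = 114.41°  ·
  (5,7): δ = 80.88°  ·
  (6,7): δ = 146.47°  ·
antipodal pairs: 13

count = 13; pairs: (0,3), (0,4), (0,5), (1,4), (1,5), (1,6), (2,5), (2,6), (2,7), (3,6), (3,7), (4,6), (4,7)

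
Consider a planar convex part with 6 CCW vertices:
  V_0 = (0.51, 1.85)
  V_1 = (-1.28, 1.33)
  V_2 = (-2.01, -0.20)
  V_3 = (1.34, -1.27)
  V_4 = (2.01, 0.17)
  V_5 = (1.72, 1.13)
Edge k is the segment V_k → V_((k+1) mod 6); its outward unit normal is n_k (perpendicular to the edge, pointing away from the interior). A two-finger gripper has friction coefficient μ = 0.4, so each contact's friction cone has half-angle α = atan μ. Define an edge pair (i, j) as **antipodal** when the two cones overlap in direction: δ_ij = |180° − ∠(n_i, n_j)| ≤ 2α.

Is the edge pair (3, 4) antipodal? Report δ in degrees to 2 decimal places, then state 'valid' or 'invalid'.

α = atan 0.4 = 21.80°;  2α = 43.60°
edge 3: e_3 = (+0.67, +1.44);  n_3 = (+0.9067, -0.4219)
edge 4: e_4 = (-0.29, +0.96);  n_4 = (+0.9573, +0.2892)
∠(n_3, n_4) = 41.76°
δ = |180° − 41.76°| = 138.24°
138.24° > 2α = 43.60°  →  invalid

δ = 138.24°, invalid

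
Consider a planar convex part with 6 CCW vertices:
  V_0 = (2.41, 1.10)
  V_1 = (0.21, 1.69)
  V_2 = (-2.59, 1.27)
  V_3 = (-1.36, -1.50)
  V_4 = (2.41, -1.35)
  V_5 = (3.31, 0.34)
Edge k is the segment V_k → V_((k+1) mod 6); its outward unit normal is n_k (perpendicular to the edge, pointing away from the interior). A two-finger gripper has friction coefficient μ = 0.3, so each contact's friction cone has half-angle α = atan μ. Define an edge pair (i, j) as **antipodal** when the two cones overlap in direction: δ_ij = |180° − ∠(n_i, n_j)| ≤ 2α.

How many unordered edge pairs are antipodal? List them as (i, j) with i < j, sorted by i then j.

α = atan 0.3 = 16.70°;  2α = 33.40°
n_0 = (+0.2590, +0.9659)
n_1 = (-0.1483, +0.9889)
n_2 = (-0.9139, -0.4058)
n_3 = (+0.0398, -0.9992)
n_4 = (+0.8826, -0.4700)
n_5 = (+0.6452, +0.7640)
  (0,1): δ = 156.46°  ·
  (0,2): δ = 51.04°  ·
  (0,3): δ = 17.29°  ✓
  (0,4): δ = 76.98°  ·
  (0,5): δ = 154.83°  ·
  (1,2): δ = 74.59°  ·
  (1,3): δ = 6.25°  ✓
  (1,4): δ = 53.43°  ·
  (1,5): δ = 131.29°  ·
  (2,3): δ = 111.66°  ·
  (2,4): δ = 51.98°  ·
  (2,5): δ = 25.88°  ✓
  (3,4): δ = 120.32°  ·
  (3,5): δ = 42.46°  ·
  (4,5): δ = 102.14°  ·
antipodal pairs: 3

count = 3; pairs: (0,3), (1,3), (2,5)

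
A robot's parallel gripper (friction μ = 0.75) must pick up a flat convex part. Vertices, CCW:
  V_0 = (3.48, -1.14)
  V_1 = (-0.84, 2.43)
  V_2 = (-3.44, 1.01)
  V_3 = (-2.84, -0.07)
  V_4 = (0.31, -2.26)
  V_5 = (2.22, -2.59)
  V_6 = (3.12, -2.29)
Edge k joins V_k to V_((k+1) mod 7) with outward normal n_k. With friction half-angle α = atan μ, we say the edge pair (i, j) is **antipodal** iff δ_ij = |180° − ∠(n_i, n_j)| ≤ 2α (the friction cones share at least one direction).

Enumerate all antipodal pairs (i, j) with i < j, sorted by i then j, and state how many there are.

α = atan 0.75 = 36.87°;  2α = 73.74°
n_0 = (+0.6370, +0.7708)
n_1 = (-0.4793, +0.8776)
n_2 = (-0.8742, -0.4856)
n_3 = (-0.5708, -0.8211)
n_4 = (-0.1703, -0.9854)
n_5 = (+0.3162, -0.9487)
n_6 = (+0.9543, -0.2987)
  (0,1): δ = 111.79°  ·
  (0,2): δ = 21.38°  ✓
  (0,3): δ = 4.76°  ✓
  (0,4): δ = 29.77°  ✓
  (0,5): δ = 58.00°  ✓
  (0,6): δ = 112.19°  ·
  (1,2): δ = 89.59°  ·
  (1,3): δ = 63.45°  ✓
  (1,4): δ = 38.44°  ✓
  (1,5): δ = 10.21°  ✓
  (1,6): δ = 43.98°  ✓
  (2,3): δ = 153.86°  ·
  (2,4): δ = 128.86°  ·
  (2,5): δ = 100.62°  ·
  (2,6): δ = 46.44°  ✓
  (3,4): δ = 154.99°  ·
  (3,5): δ = 126.76°  ·
  (3,6): δ = 72.57°  ✓
  (4,5): δ = 151.76°  ·
  (4,6): δ = 97.58°  ·
  (5,6): δ = 125.82°  ·
antipodal pairs: 10

count = 10; pairs: (0,2), (0,3), (0,4), (0,5), (1,3), (1,4), (1,5), (1,6), (2,6), (3,6)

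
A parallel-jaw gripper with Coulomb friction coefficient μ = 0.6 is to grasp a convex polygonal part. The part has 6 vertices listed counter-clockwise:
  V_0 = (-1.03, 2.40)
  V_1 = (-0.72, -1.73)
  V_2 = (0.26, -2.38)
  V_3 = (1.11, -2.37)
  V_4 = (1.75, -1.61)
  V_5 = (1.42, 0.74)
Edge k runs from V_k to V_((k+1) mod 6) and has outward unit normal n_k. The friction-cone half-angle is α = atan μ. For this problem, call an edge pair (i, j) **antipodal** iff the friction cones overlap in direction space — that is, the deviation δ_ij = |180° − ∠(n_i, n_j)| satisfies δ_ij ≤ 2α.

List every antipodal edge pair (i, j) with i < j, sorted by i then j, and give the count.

count = 6; pairs: (0,3), (0,4), (0,5), (1,4), (1,5), (2,5)

α = atan 0.6 = 30.96°;  2α = 61.93°
n_0 = (-0.9972, -0.0748)
n_1 = (-0.5527, -0.8334)
n_2 = (+0.0118, -0.9999)
n_3 = (+0.7649, -0.6441)
n_4 = (+0.9903, +0.1391)
n_5 = (+0.5609, +0.8279)
  (0,1): δ = 127.85°  ·
  (0,2): δ = 93.62°  ·
  (0,3): δ = 44.39°  ✓
  (0,4): δ = 3.70°  ✓
  (0,5): δ = 51.59°  ✓
  (1,2): δ = 145.77°  ·
  (1,3): δ = 96.55°  ·
  (1,4): δ = 48.45°  ✓
  (1,5): δ = 0.56°  ✓
  (2,3): δ = 130.77°  ·
  (2,4): δ = 82.68°  ·
  (2,5): δ = 34.79°  ✓
  (3,4): δ = 131.91°  ·
  (3,5): δ = 84.02°  ·
  (4,5): δ = 132.11°  ·
antipodal pairs: 6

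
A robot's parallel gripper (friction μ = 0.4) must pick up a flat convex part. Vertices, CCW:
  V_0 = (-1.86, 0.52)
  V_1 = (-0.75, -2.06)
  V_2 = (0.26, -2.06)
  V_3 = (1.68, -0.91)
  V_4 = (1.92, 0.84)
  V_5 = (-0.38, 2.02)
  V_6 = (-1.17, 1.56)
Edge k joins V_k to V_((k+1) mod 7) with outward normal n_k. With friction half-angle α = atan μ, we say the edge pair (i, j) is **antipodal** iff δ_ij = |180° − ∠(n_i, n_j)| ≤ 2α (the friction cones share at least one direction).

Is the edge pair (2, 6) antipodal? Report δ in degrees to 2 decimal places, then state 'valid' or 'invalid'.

α = atan 0.4 = 21.80°;  2α = 43.60°
edge 2: e_2 = (+1.42, +1.15);  n_2 = (+0.6294, -0.7771)
edge 6: e_6 = (-0.69, -1.04);  n_6 = (-0.8333, +0.5528)
∠(n_2, n_6) = 162.57°
δ = |180° − 162.57°| = 17.43°
17.43° ≤ 2α = 43.60°  →  valid

δ = 17.43°, valid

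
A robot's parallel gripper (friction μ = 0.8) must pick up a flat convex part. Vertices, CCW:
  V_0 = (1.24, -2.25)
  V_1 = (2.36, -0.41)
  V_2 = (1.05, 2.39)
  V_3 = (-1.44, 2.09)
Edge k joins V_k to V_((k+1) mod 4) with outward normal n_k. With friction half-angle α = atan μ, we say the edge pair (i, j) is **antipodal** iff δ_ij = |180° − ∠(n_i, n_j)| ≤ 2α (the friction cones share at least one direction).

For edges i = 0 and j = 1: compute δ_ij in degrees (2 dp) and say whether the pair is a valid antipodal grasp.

δ = 123.60°, invalid

α = atan 0.8 = 38.66°;  2α = 77.32°
edge 0: e_0 = (+1.12, +1.84);  n_0 = (+0.8542, -0.5199)
edge 1: e_1 = (-1.31, +2.80);  n_1 = (+0.9058, +0.4238)
∠(n_0, n_1) = 56.40°
δ = |180° − 56.40°| = 123.60°
123.60° > 2α = 77.32°  →  invalid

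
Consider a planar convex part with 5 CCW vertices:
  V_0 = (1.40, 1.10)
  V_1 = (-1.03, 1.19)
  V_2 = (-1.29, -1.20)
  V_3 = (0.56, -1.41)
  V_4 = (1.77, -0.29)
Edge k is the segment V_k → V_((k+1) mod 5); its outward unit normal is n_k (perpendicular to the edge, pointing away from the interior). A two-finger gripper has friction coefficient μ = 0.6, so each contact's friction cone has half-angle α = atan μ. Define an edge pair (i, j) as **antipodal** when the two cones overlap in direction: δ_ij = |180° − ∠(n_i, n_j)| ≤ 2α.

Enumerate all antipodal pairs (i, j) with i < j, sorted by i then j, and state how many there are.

count = 4; pairs: (0,2), (0,3), (1,3), (1,4)

α = atan 0.6 = 30.96°;  2α = 61.93°
n_0 = (+0.0370, +0.9993)
n_1 = (-0.9941, +0.1081)
n_2 = (-0.1128, -0.9936)
n_3 = (+0.6793, -0.7339)
n_4 = (+0.9664, +0.2572)
  (0,1): δ = 94.09°  ·
  (0,2): δ = 4.36°  ✓
  (0,3): δ = 44.91°  ✓
  (0,4): δ = 107.03°  ·
  (1,2): δ = 90.27°  ·
  (1,3): δ = 41.00°  ✓
  (1,4): δ = 21.11°  ✓
  (2,3): δ = 130.74°  ·
  (2,4): δ = 68.62°  ·
  (3,4): δ = 117.88°  ·
antipodal pairs: 4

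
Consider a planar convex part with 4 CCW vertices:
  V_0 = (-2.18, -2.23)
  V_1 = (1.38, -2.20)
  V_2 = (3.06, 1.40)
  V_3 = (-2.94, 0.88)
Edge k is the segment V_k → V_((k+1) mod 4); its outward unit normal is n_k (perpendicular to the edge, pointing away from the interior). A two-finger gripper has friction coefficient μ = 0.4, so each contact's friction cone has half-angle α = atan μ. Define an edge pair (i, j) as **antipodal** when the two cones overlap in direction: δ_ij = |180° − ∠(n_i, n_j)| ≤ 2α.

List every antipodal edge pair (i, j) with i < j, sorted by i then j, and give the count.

count = 2; pairs: (0,2), (1,3)

α = atan 0.4 = 21.80°;  2α = 43.60°
n_0 = (+0.0084, -1.0000)
n_1 = (+0.9062, -0.4229)
n_2 = (-0.0863, +0.9963)
n_3 = (-0.9714, -0.2374)
  (0,1): δ = 115.50°  ·
  (0,2): δ = 4.47°  ✓
  (0,3): δ = 103.25°  ·
  (1,2): δ = 60.03°  ·
  (1,3): δ = 38.75°  ✓
  (2,3): δ = 81.22°  ·
antipodal pairs: 2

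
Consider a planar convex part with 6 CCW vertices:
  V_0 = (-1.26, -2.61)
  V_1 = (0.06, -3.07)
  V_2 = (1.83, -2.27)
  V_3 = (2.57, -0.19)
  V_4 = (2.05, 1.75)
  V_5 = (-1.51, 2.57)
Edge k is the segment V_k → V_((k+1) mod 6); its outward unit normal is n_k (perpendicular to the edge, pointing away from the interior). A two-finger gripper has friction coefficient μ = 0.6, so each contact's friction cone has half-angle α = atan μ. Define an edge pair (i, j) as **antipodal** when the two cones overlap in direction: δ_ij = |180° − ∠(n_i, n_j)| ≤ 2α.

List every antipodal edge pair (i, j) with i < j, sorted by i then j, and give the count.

α = atan 0.6 = 30.96°;  2α = 61.93°
n_0 = (-0.3291, -0.9443)
n_1 = (+0.4119, -0.9112)
n_2 = (+0.9422, -0.3352)
n_3 = (+0.9659, +0.2589)
n_4 = (+0.2245, +0.9745)
n_5 = (-0.9988, -0.0482)
  (0,1): δ = 136.47°  ·
  (0,2): δ = 90.37°  ·
  (0,3): δ = 55.78°  ✓
  (0,4): δ = 6.24°  ✓
  (0,5): δ = 111.98°  ·
  (1,2): δ = 133.91°  ·
  (1,3): δ = 99.32°  ·
  (1,4): δ = 37.29°  ✓
  (1,5): δ = 68.44°  ·
  (2,3): δ = 145.41°  ·
  (2,4): δ = 83.39°  ·
  (2,5): δ = 22.35°  ✓
  (3,4): δ = 117.98°  ·
  (3,5): δ = 12.24°  ✓
  (4,5): δ = 74.27°  ·
antipodal pairs: 5

count = 5; pairs: (0,3), (0,4), (1,4), (2,5), (3,5)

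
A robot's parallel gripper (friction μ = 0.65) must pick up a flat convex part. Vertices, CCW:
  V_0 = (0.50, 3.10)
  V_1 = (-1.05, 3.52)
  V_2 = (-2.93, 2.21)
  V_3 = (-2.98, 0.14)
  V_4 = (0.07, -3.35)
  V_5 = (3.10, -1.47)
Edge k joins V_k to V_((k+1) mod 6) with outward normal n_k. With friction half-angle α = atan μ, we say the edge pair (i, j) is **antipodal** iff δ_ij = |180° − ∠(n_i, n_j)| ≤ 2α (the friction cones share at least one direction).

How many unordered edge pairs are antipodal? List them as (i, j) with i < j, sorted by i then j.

α = atan 0.65 = 33.02°;  2α = 66.05°
n_0 = (+0.2615, +0.9652)
n_1 = (-0.5717, +0.8205)
n_2 = (-0.9997, +0.0241)
n_3 = (-0.7530, -0.6580)
n_4 = (+0.5272, -0.8497)
n_5 = (+0.8692, +0.4945)
  (0,1): δ = 129.97°  ·
  (0,2): δ = 76.22°  ·
  (0,3): δ = 33.69°  ✓
  (0,4): δ = 46.98°  ✓
  (0,5): δ = 134.80°  ·
  (1,2): δ = 126.25°  ·
  (1,3): δ = 83.72°  ·
  (1,4): δ = 3.05°  ✓
  (1,5): δ = 84.77°  ·
  (2,3): δ = 137.47°  ·
  (2,4): δ = 56.80°  ✓
  (2,5): δ = 31.02°  ✓
  (3,4): δ = 99.33°  ·
  (3,5): δ = 11.51°  ✓
  (4,5): δ = 92.18°  ·
antipodal pairs: 6

count = 6; pairs: (0,3), (0,4), (1,4), (2,4), (2,5), (3,5)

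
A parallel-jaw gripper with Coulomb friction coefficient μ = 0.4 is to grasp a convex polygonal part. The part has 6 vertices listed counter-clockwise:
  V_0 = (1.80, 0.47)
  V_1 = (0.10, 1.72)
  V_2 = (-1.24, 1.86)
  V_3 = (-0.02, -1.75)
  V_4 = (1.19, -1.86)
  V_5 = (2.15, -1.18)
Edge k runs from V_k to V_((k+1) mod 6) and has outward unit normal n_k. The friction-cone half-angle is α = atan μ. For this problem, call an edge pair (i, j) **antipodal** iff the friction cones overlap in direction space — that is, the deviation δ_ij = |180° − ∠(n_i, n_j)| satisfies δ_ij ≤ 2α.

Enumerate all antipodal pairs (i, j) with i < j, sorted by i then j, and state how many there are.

α = atan 0.4 = 21.80°;  2α = 43.60°
n_0 = (+0.5924, +0.8057)
n_1 = (+0.1039, +0.9946)
n_2 = (-0.9474, -0.3202)
n_3 = (-0.0905, -0.9959)
n_4 = (+0.5780, -0.8160)
n_5 = (+0.9782, +0.2075)
  (0,1): δ = 149.64°  ·
  (0,2): δ = 35.00°  ✓
  (0,3): δ = 31.13°  ✓
  (0,4): δ = 71.64°  ·
  (0,5): δ = 138.30°  ·
  (1,2): δ = 65.36°  ·
  (1,3): δ = 0.77°  ✓
  (1,4): δ = 41.28°  ✓
  (1,5): δ = 107.94°  ·
  (2,3): δ = 113.87°  ·
  (2,4): δ = 73.36°  ·
  (2,5): δ = 6.70°  ✓
  (3,4): δ = 139.49°  ·
  (3,5): δ = 72.83°  ·
  (4,5): δ = 113.34°  ·
antipodal pairs: 5

count = 5; pairs: (0,2), (0,3), (1,3), (1,4), (2,5)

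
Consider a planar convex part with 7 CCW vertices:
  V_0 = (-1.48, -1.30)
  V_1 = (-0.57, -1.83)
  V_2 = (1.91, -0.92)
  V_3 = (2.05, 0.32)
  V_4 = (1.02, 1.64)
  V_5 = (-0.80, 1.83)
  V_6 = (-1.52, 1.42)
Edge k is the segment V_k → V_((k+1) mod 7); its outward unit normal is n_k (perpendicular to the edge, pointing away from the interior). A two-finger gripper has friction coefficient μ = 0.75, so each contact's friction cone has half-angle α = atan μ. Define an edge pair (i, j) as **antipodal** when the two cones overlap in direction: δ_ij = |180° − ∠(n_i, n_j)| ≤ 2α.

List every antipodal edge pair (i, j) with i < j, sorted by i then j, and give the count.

α = atan 0.75 = 36.87°;  2α = 73.74°
n_0 = (-0.5033, -0.8641)
n_1 = (+0.3445, -0.9388)
n_2 = (+0.9937, -0.1122)
n_3 = (+0.7884, +0.6152)
n_4 = (+0.1038, +0.9946)
n_5 = (-0.4948, +0.8690)
n_6 = (-0.9999, -0.0147)
  (0,1): δ = 129.63°  ·
  (0,2): δ = 66.22°  ✓
  (0,3): δ = 21.82°  ✓
  (0,4): δ = 24.26°  ✓
  (0,5): δ = 59.88°  ✓
  (0,6): δ = 121.06°  ·
  (1,2): δ = 116.59°  ·
  (1,3): δ = 72.18°  ✓
  (1,4): δ = 26.11°  ✓
  (1,5): δ = 9.51°  ✓
  (1,6): δ = 70.69°  ✓
  (2,3): δ = 135.59°  ·
  (2,4): δ = 89.52°  ·
  (2,5): δ = 53.90°  ✓
  (2,6): δ = 7.28°  ✓
  (3,4): δ = 133.92°  ·
  (3,5): δ = 98.31°  ·
  (3,6): δ = 37.12°  ✓
  (4,5): δ = 144.38°  ·
  (4,6): δ = 83.20°  ·
  (5,6): δ = 118.82°  ·
antipodal pairs: 11

count = 11; pairs: (0,2), (0,3), (0,4), (0,5), (1,3), (1,4), (1,5), (1,6), (2,5), (2,6), (3,6)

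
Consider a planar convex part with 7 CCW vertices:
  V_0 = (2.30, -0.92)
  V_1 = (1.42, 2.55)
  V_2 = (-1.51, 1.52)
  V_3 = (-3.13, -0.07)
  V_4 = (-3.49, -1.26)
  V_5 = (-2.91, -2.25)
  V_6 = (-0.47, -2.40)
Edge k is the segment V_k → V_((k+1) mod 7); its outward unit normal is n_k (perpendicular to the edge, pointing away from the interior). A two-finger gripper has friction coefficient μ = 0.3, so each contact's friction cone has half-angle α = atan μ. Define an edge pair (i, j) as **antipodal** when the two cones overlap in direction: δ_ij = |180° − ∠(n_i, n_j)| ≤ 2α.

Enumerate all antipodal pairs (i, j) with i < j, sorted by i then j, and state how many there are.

α = atan 0.3 = 16.70°;  2α = 33.40°
n_0 = (+0.9693, +0.2458)
n_1 = (-0.3316, +0.9434)
n_2 = (-0.7005, +0.7137)
n_3 = (-0.9572, +0.2896)
n_4 = (-0.8628, -0.5055)
n_5 = (-0.0614, -0.9981)
n_6 = (+0.4712, -0.8820)
  (0,1): δ = 84.86°  ·
  (0,2): δ = 59.77°  ·
  (0,3): δ = 31.06°  ✓
  (0,4): δ = 16.13°  ✓
  (0,5): δ = 72.25°  ·
  (0,6): δ = 103.89°  ·
  (1,2): δ = 154.90°  ·
  (1,3): δ = 126.20°  ·
  (1,4): δ = 79.00°  ·
  (1,5): δ = 22.89°  ✓
  (1,6): δ = 8.75°  ✓
  (2,3): δ = 151.30°  ·
  (2,4): δ = 104.10°  ·
  (2,5): δ = 47.98°  ·
  (2,6): δ = 16.35°  ✓
  (3,4): δ = 132.80°  ·
  (3,5): δ = 76.69°  ·
  (3,6): δ = 45.05°  ·
  (4,5): δ = 123.88°  ·
  (4,6): δ = 92.25°  ·
  (5,6): δ = 148.37°  ·
antipodal pairs: 5

count = 5; pairs: (0,3), (0,4), (1,5), (1,6), (2,6)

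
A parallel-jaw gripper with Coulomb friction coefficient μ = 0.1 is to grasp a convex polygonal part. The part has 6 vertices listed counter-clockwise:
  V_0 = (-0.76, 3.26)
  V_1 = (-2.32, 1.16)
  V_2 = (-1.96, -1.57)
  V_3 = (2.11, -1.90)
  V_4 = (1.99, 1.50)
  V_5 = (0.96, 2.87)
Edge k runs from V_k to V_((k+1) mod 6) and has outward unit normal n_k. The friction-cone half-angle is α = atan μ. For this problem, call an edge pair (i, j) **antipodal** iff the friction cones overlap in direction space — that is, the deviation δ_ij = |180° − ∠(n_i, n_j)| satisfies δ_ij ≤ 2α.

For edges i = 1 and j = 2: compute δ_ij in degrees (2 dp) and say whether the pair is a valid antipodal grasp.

δ = 102.15°, invalid

α = atan 0.1 = 5.71°;  2α = 11.42°
edge 1: e_1 = (+0.36, -2.73);  n_1 = (-0.9914, -0.1307)
edge 2: e_2 = (+4.07, -0.33);  n_2 = (-0.0808, -0.9967)
∠(n_1, n_2) = 77.85°
δ = |180° − 77.85°| = 102.15°
102.15° > 2α = 11.42°  →  invalid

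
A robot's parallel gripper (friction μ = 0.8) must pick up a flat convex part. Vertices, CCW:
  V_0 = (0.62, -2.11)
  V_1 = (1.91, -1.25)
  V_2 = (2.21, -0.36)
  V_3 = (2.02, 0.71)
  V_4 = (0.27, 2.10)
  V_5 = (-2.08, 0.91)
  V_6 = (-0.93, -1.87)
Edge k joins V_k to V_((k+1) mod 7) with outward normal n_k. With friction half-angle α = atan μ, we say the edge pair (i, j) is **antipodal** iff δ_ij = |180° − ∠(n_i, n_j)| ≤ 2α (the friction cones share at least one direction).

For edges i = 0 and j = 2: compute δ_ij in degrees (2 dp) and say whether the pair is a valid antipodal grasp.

α = atan 0.8 = 38.66°;  2α = 77.32°
edge 0: e_0 = (+1.29, +0.86);  n_0 = (+0.5547, -0.8321)
edge 2: e_2 = (-0.19, +1.07);  n_2 = (+0.9846, +0.1748)
∠(n_0, n_2) = 66.38°
δ = |180° − 66.38°| = 113.62°
113.62° > 2α = 77.32°  →  invalid

δ = 113.62°, invalid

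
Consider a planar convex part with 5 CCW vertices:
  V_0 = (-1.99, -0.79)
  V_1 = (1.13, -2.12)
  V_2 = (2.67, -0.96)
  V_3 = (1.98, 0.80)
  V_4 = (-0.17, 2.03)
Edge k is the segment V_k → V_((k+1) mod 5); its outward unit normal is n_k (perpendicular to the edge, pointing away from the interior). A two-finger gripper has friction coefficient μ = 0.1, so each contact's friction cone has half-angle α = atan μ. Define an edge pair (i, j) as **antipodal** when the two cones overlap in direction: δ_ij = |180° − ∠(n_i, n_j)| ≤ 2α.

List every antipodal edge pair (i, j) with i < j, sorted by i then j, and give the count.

α = atan 0.1 = 5.71°;  2α = 11.42°
n_0 = (-0.3921, -0.9199)
n_1 = (+0.6017, -0.7988)
n_2 = (+0.9310, +0.3650)
n_3 = (+0.4966, +0.8680)
n_4 = (-0.8402, +0.5423)
  (0,1): δ = 119.92°  ·
  (0,2): δ = 45.50°  ·
  (0,3): δ = 6.69°  ✓
  (0,4): δ = 80.25°  ·
  (1,2): δ = 105.58°  ·
  (1,3): δ = 66.76°  ·
  (1,4): δ = 20.17°  ·
  (2,3): δ = 141.18°  ·
  (2,4): δ = 54.25°  ·
  (3,4): δ = 93.06°  ·
antipodal pairs: 1

count = 1; pairs: (0,3)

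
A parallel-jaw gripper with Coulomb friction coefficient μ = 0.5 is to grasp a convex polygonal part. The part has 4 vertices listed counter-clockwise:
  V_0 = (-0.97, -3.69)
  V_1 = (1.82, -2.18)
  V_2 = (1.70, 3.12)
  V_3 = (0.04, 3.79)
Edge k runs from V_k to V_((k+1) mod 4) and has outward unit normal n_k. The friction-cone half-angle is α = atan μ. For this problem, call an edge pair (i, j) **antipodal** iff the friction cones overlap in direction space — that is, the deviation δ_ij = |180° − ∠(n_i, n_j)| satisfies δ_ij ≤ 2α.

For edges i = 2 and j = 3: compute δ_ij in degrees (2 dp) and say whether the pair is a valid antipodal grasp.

δ = 75.71°, invalid

α = atan 0.5 = 26.57°;  2α = 53.13°
edge 2: e_2 = (-1.66, +0.67);  n_2 = (+0.3743, +0.9273)
edge 3: e_3 = (-1.01, -7.48);  n_3 = (-0.9910, +0.1338)
∠(n_2, n_3) = 104.29°
δ = |180° − 104.29°| = 75.71°
75.71° > 2α = 53.13°  →  invalid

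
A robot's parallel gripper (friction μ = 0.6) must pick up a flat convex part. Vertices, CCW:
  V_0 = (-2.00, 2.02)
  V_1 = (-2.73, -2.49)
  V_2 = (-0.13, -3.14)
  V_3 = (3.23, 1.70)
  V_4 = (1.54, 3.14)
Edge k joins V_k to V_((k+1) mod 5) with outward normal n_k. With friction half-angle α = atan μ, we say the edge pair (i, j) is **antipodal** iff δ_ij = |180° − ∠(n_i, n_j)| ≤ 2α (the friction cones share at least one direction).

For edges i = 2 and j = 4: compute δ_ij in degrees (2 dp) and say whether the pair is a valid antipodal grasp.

δ = 37.67°, valid

α = atan 0.6 = 30.96°;  2α = 61.93°
edge 2: e_2 = (+3.36, +4.84);  n_2 = (+0.8215, -0.5703)
edge 4: e_4 = (-3.54, -1.12);  n_4 = (-0.3016, +0.9534)
∠(n_2, n_4) = 142.33°
δ = |180° − 142.33°| = 37.67°
37.67° ≤ 2α = 61.93°  →  valid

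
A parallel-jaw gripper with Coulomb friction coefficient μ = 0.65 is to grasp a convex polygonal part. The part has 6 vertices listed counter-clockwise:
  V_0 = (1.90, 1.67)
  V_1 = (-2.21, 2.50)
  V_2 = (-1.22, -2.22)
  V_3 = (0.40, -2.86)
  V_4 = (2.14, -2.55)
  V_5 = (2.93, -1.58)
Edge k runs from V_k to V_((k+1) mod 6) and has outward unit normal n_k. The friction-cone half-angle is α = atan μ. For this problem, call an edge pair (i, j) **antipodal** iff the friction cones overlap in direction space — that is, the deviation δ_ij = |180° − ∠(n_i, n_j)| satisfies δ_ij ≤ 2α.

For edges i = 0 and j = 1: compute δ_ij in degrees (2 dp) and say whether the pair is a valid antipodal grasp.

α = atan 0.65 = 33.02°;  2α = 66.05°
edge 0: e_0 = (-4.11, +0.83);  n_0 = (+0.1980, +0.9802)
edge 1: e_1 = (+0.99, -4.72);  n_1 = (-0.9787, -0.2053)
∠(n_0, n_1) = 113.26°
δ = |180° − 113.26°| = 66.74°
66.74° > 2α = 66.05°  →  invalid

δ = 66.74°, invalid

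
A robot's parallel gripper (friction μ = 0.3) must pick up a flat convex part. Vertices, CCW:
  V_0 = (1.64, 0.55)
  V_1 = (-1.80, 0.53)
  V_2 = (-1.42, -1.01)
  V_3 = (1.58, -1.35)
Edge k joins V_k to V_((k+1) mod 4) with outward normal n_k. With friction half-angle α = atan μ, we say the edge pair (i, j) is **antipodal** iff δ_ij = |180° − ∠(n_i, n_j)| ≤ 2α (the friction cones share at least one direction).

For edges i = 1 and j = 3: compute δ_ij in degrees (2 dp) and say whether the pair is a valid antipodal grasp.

δ = 15.67°, valid

α = atan 0.3 = 16.70°;  2α = 33.40°
edge 1: e_1 = (+0.38, -1.54);  n_1 = (-0.9709, -0.2396)
edge 3: e_3 = (+0.06, +1.90);  n_3 = (+0.9995, -0.0316)
∠(n_1, n_3) = 164.33°
δ = |180° − 164.33°| = 15.67°
15.67° ≤ 2α = 33.40°  →  valid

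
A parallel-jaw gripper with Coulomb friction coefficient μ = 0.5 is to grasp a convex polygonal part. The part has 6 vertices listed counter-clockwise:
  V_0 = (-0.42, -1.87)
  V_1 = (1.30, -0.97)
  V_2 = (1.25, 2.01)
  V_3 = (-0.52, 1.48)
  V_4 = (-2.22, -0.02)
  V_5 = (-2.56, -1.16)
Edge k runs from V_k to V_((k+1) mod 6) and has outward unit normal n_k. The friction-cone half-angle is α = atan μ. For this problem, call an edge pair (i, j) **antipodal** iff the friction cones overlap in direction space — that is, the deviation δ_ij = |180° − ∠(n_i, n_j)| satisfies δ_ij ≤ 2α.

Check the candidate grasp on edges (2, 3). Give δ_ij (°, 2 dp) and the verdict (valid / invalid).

α = atan 0.5 = 26.57°;  2α = 53.13°
edge 2: e_2 = (-1.77, -0.53);  n_2 = (-0.2869, +0.9580)
edge 3: e_3 = (-1.70, -1.50);  n_3 = (-0.6616, +0.7498)
∠(n_2, n_3) = 24.75°
δ = |180° − 24.75°| = 155.25°
155.25° > 2α = 53.13°  →  invalid

δ = 155.25°, invalid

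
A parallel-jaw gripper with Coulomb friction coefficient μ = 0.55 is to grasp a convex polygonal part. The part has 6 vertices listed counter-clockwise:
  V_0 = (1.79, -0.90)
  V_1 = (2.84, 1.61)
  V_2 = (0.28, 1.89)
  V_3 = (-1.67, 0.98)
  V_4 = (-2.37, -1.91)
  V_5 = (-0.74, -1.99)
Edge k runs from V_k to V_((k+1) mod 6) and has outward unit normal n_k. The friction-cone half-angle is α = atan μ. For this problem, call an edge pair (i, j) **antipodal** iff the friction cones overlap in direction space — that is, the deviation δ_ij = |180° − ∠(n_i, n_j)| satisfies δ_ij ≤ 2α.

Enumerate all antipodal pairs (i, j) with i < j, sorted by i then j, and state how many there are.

count = 7; pairs: (0,2), (0,3), (1,4), (1,5), (2,4), (2,5), (3,5)

α = atan 0.55 = 28.81°;  2α = 57.62°
n_0 = (+0.9225, -0.3859)
n_1 = (+0.1087, +0.9941)
n_2 = (-0.4229, +0.9062)
n_3 = (-0.9719, +0.2354)
n_4 = (-0.0490, -0.9988)
n_5 = (+0.3957, -0.9184)
  (0,1): δ = 73.54°  ·
  (0,2): δ = 42.28°  ✓
  (0,3): δ = 9.09°  ✓
  (0,4): δ = 109.89°  ·
  (0,5): δ = 136.01°  ·
  (1,2): δ = 148.74°  ·
  (1,3): δ = 97.37°  ·
  (1,4): δ = 3.43°  ✓
  (1,5): δ = 29.55°  ✓
  (2,3): δ = 128.63°  ·
  (2,4): δ = 27.83°  ✓
  (2,5): δ = 1.71°  ✓
  (3,4): δ = 79.19°  ·
  (3,5): δ = 53.08°  ✓
  (4,5): δ = 153.88°  ·
antipodal pairs: 7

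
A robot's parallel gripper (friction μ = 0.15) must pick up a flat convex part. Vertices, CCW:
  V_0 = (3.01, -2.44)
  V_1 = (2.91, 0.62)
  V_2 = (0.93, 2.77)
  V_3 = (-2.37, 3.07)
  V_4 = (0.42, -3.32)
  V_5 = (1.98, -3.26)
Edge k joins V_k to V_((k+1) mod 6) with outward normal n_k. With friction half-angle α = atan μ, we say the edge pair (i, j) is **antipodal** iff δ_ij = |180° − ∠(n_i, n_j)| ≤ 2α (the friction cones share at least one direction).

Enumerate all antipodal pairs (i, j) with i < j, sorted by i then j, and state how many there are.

α = atan 0.15 = 8.53°;  2α = 17.06°
n_0 = (+0.9995, +0.0327)
n_1 = (+0.7356, +0.6774)
n_2 = (+0.0905, +0.9959)
n_3 = (-0.9165, -0.4001)
n_4 = (+0.0384, -0.9993)
n_5 = (+0.6228, -0.7823)
  (0,1): δ = 139.23°  ·
  (0,2): δ = 97.07°  ·
  (0,3): δ = 21.72°  ·
  (0,4): δ = 90.33°  ·
  (0,5): δ = 126.65°  ·
  (1,2): δ = 137.84°  ·
  (1,3): δ = 19.06°  ·
  (1,4): δ = 49.56°  ·
  (1,5): δ = 85.88°  ·
  (2,3): δ = 61.22°  ·
  (2,4): δ = 7.40°  ✓
  (2,5): δ = 43.72°  ·
  (3,4): δ = 111.38°  ·
  (3,5): δ = 75.06°  ·
  (4,5): δ = 143.68°  ·
antipodal pairs: 1

count = 1; pairs: (2,4)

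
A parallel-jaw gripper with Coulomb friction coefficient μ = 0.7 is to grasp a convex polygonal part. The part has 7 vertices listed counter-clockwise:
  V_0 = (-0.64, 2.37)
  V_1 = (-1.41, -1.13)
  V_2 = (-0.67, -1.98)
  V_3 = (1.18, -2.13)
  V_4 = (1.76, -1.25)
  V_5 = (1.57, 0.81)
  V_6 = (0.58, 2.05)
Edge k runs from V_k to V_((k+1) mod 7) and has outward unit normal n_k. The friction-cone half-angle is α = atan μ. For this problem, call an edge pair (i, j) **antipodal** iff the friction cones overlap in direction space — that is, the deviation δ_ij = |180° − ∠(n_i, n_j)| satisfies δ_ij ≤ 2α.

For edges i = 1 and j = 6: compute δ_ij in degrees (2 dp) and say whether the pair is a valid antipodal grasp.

α = atan 0.7 = 34.99°;  2α = 69.98°
edge 1: e_1 = (+0.74, -0.85);  n_1 = (-0.7542, -0.6566)
edge 6: e_6 = (-1.22, +0.32);  n_6 = (+0.2537, +0.9673)
∠(n_1, n_6) = 145.74°
δ = |180° − 145.74°| = 34.26°
34.26° ≤ 2α = 69.98°  →  valid

δ = 34.26°, valid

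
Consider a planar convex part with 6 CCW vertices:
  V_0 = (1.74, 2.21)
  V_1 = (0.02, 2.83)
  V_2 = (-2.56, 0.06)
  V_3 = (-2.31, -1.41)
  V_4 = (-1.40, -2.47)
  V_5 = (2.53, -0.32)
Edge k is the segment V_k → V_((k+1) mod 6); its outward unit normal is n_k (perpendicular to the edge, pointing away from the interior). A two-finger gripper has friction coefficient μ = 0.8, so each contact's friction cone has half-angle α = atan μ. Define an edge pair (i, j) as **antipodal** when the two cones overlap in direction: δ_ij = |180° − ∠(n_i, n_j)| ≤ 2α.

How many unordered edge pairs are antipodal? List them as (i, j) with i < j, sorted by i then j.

count = 8; pairs: (0,2), (0,3), (0,4), (1,4), (1,5), (2,4), (2,5), (3,5)

α = atan 0.8 = 38.66°;  2α = 77.32°
n_0 = (+0.3391, +0.9407)
n_1 = (-0.7318, +0.6816)
n_2 = (-0.9858, -0.1677)
n_3 = (-0.7588, -0.6514)
n_4 = (+0.4799, -0.8773)
n_5 = (+0.9545, +0.2981)
  (0,1): δ = 113.14°  ·
  (0,2): δ = 60.53°  ✓
  (0,3): δ = 29.53°  ✓
  (0,4): δ = 48.50°  ✓
  (0,5): δ = 127.16°  ·
  (1,2): δ = 127.38°  ·
  (1,3): δ = 96.39°  ·
  (1,4): δ = 18.35°  ✓
  (1,5): δ = 60.31°  ✓
  (2,3): δ = 149.01°  ·
  (2,4): δ = 70.97°  ✓
  (2,5): δ = 7.69°  ✓
  (3,4): δ = 101.96°  ·
  (3,5): δ = 23.30°  ✓
  (4,5): δ = 101.34°  ·
antipodal pairs: 8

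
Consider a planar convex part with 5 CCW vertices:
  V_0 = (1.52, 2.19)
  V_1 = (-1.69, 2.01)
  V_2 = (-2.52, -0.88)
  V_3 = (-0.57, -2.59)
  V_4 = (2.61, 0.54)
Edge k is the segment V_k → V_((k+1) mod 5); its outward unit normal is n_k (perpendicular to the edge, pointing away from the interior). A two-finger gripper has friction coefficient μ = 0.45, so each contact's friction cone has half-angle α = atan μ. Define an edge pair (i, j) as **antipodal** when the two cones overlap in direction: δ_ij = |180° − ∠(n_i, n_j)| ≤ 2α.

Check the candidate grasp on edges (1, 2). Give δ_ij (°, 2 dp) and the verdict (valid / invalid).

α = atan 0.45 = 24.23°;  2α = 48.46°
edge 1: e_1 = (-0.83, -2.89);  n_1 = (-0.9611, +0.2760)
edge 2: e_2 = (+1.95, -1.71);  n_2 = (-0.6593, -0.7519)
∠(n_1, n_2) = 64.78°
δ = |180° − 64.78°| = 115.22°
115.22° > 2α = 48.46°  →  invalid

δ = 115.22°, invalid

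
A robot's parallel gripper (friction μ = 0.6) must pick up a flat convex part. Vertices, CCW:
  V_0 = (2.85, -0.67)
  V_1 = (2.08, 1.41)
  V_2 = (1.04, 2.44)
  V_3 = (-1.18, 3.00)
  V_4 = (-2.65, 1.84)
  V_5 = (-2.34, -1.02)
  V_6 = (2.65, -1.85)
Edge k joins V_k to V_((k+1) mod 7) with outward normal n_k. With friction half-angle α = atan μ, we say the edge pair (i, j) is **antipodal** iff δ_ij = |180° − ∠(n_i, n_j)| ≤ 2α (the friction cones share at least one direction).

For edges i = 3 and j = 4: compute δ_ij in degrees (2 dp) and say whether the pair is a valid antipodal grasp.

α = atan 0.6 = 30.96°;  2α = 61.93°
edge 3: e_3 = (-1.47, -1.16);  n_3 = (-0.6195, +0.7850)
edge 4: e_4 = (+0.31, -2.86);  n_4 = (-0.9942, -0.1078)
∠(n_3, n_4) = 57.91°
δ = |180° − 57.91°| = 122.09°
122.09° > 2α = 61.93°  →  invalid

δ = 122.09°, invalid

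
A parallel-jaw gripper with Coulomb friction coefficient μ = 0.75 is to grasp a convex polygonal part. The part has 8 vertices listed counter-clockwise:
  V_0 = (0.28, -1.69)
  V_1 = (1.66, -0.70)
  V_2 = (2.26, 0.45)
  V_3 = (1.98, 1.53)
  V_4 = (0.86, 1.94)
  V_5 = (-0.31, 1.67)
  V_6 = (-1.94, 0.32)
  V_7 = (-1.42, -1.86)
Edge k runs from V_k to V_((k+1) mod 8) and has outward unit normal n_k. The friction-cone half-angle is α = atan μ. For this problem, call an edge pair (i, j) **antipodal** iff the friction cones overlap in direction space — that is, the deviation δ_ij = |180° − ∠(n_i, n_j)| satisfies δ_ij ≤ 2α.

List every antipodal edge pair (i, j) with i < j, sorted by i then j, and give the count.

count = 13; pairs: (0,3), (0,4), (0,5), (0,6), (1,4), (1,5), (1,6), (2,5), (2,6), (3,6), (3,7), (4,7), (5,7)

α = atan 0.75 = 36.87°;  2α = 73.74°
n_0 = (+0.5829, -0.8125)
n_1 = (+0.8866, -0.4626)
n_2 = (+0.9680, +0.2510)
n_3 = (+0.3438, +0.9391)
n_4 = (-0.2249, +0.9744)
n_5 = (-0.6379, +0.7702)
n_6 = (-0.9727, -0.2320)
n_7 = (+0.0995, -0.9950)
  (0,1): δ = 153.21°  ·
  (0,2): δ = 111.12°  ·
  (0,3): δ = 55.76°  ✓
  (0,4): δ = 22.66°  ✓
  (0,5): δ = 3.98°  ✓
  (0,6): δ = 67.76°  ✓
  (0,7): δ = 150.06°  ·
  (1,2): δ = 137.91°  ·
  (1,3): δ = 82.55°  ·
  (1,4): δ = 49.45°  ✓
  (1,5): δ = 22.81°  ✓
  (1,6): δ = 40.97°  ✓
  (1,7): δ = 123.26°  ·
  (2,3): δ = 124.64°  ·
  (2,4): δ = 91.54°  ·
  (2,5): δ = 64.90°  ✓
  (2,6): δ = 1.12°  ✓
  (2,7): δ = 81.18°  ·
  (3,4): δ = 146.90°  ·
  (3,5): δ = 120.26°  ·
  (3,6): δ = 56.48°  ✓
  (3,7): δ = 25.82°  ✓
  (4,5): δ = 153.36°  ·
  (4,6): δ = 89.58°  ·
  (4,7): δ = 7.28°  ✓
  (5,6): δ = 116.22°  ·
  (5,7): δ = 33.92°  ✓
  (6,7): δ = 97.71°  ·
antipodal pairs: 13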